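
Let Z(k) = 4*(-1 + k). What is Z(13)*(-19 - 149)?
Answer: -8064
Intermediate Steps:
Z(k) = -4 + 4*k
Z(13)*(-19 - 149) = (-4 + 4*13)*(-19 - 149) = (-4 + 52)*(-168) = 48*(-168) = -8064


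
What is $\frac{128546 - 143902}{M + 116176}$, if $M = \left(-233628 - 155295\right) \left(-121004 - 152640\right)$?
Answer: $- \frac{3839}{26606640397} \approx -1.4429 \cdot 10^{-7}$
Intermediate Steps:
$M = 106426445412$ ($M = \left(-388923\right) \left(-273644\right) = 106426445412$)
$\frac{128546 - 143902}{M + 116176} = \frac{128546 - 143902}{106426445412 + 116176} = - \frac{15356}{106426561588} = \left(-15356\right) \frac{1}{106426561588} = - \frac{3839}{26606640397}$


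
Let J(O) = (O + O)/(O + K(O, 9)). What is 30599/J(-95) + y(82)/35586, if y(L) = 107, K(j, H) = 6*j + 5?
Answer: 71867138957/676134 ≈ 1.0629e+5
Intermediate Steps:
K(j, H) = 5 + 6*j
J(O) = 2*O/(5 + 7*O) (J(O) = (O + O)/(O + (5 + 6*O)) = (2*O)/(5 + 7*O) = 2*O/(5 + 7*O))
30599/J(-95) + y(82)/35586 = 30599/((2*(-95)/(5 + 7*(-95)))) + 107/35586 = 30599/((2*(-95)/(5 - 665))) + 107*(1/35586) = 30599/((2*(-95)/(-660))) + 107/35586 = 30599/((2*(-95)*(-1/660))) + 107/35586 = 30599/(19/66) + 107/35586 = 30599*(66/19) + 107/35586 = 2019534/19 + 107/35586 = 71867138957/676134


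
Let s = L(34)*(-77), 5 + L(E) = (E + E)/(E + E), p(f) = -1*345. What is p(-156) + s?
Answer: -37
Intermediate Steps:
p(f) = -345
L(E) = -4 (L(E) = -5 + (E + E)/(E + E) = -5 + (2*E)/((2*E)) = -5 + (2*E)*(1/(2*E)) = -5 + 1 = -4)
s = 308 (s = -4*(-77) = 308)
p(-156) + s = -345 + 308 = -37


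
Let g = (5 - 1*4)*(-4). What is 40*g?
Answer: -160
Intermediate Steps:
g = -4 (g = (5 - 4)*(-4) = 1*(-4) = -4)
40*g = 40*(-4) = -160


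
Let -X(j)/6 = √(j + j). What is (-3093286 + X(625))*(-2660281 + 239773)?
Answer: 7487323509288 + 363076200*√2 ≈ 7.4878e+12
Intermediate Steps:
X(j) = -6*√2*√j (X(j) = -6*√(j + j) = -6*√2*√j)
(-3093286 + X(625))*(-2660281 + 239773) = (-3093286 - 6*√2*√625)*(-2660281 + 239773) = (-3093286 - 6*√2*25)*(-2420508) = (-3093286 - 150*√2)*(-2420508) = 7487323509288 + 363076200*√2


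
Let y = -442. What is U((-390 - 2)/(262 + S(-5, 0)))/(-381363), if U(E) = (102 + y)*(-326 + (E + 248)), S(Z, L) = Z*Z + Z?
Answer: -3805960/53772183 ≈ -0.070779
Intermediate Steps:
S(Z, L) = Z + Z² (S(Z, L) = Z² + Z = Z + Z²)
U(E) = 26520 - 340*E (U(E) = (102 - 442)*(-326 + (E + 248)) = -340*(-326 + (248 + E)) = -340*(-78 + E) = 26520 - 340*E)
U((-390 - 2)/(262 + S(-5, 0)))/(-381363) = (26520 - 340*(-390 - 2)/(262 - 5*(1 - 5)))/(-381363) = (26520 - (-133280)/(262 - 5*(-4)))*(-1/381363) = (26520 - (-133280)/(262 + 20))*(-1/381363) = (26520 - (-133280)/282)*(-1/381363) = (26520 - 340*(-196/141))*(-1/381363) = (26520 + 66640/141)*(-1/381363) = (3805960/141)*(-1/381363) = -3805960/53772183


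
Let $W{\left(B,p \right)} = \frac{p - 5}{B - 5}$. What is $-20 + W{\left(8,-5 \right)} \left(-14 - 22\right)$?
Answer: $100$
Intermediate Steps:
$W{\left(B,p \right)} = \frac{-5 + p}{-5 + B}$
$-20 + W{\left(8,-5 \right)} \left(-14 - 22\right) = -20 + \frac{-5 - 5}{-5 + 8} \left(-14 - 22\right) = -20 + \frac{1}{3} \left(-10\right) \left(-14 - 22\right) = -20 + \frac{1}{3} \left(-10\right) \left(-36\right) = -20 - -120 = -20 + 120 = 100$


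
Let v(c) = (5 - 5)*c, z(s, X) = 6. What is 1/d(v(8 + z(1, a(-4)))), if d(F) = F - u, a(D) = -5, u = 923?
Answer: -1/923 ≈ -0.0010834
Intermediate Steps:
v(c) = 0 (v(c) = 0*c = 0)
d(F) = -923 + F (d(F) = F - 1*923 = F - 923 = -923 + F)
1/d(v(8 + z(1, a(-4)))) = 1/(-923 + 0) = 1/(-923) = -1/923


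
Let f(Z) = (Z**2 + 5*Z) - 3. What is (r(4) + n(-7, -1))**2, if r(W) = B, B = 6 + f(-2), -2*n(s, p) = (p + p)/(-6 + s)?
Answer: 1600/169 ≈ 9.4675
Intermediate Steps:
f(Z) = -3 + Z**2 + 5*Z
n(s, p) = -p/(-6 + s) (n(s, p) = -(p + p)/(2*(-6 + s)) = -2*p/(2*(-6 + s)) = -p/(-6 + s))
B = -3 (B = 6 + (-3 + (-2)**2 + 5*(-2)) = 6 + (-3 + 4 - 10) = 6 - 9 = -3)
r(W) = -3
(r(4) + n(-7, -1))**2 = (-3 - 1*(-1)/(-6 - 7))**2 = (-3 - 1*(-1)/(-13))**2 = (-3 - 1*(-1)*(-1/13))**2 = (-3 - 1/13)**2 = (-40/13)**2 = 1600/169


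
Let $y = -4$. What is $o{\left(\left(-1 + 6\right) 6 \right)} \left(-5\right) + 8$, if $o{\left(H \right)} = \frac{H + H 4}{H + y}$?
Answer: $- \frac{271}{13} \approx -20.846$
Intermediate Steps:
$o{\left(H \right)} = \frac{5 H}{-4 + H}$ ($o{\left(H \right)} = \frac{H + H 4}{H - 4} = \frac{H + 4 H}{-4 + H} = \frac{5 H}{-4 + H}$)
$o{\left(\left(-1 + 6\right) 6 \right)} \left(-5\right) + 8 = \frac{5 \left(-1 + 6\right) 6}{-4 + \left(-1 + 6\right) 6} \left(-5\right) + 8 = \frac{5 \cdot 5 \cdot 6}{-4 + 5 \cdot 6} \left(-5\right) + 8 = 5 \cdot 30 \frac{1}{-4 + 30} \left(-5\right) + 8 = 5 \cdot 30 \cdot \frac{1}{26} \left(-5\right) + 8 = \frac{75}{13} \left(-5\right) + 8 = - \frac{375}{13} + 8 = - \frac{271}{13}$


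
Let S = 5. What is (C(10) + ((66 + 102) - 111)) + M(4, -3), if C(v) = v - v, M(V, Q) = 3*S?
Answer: 72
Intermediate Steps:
M(V, Q) = 15 (M(V, Q) = 3*5 = 15)
C(v) = 0
(C(10) + ((66 + 102) - 111)) + M(4, -3) = (0 + ((66 + 102) - 111)) + 15 = (0 + (168 - 111)) + 15 = (0 + 57) + 15 = 57 + 15 = 72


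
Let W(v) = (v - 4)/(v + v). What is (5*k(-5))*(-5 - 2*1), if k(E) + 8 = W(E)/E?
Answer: 2863/10 ≈ 286.30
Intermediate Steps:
W(v) = (-4 + v)/(2*v) (W(v) = (-4 + v)/((2*v)) = (-4 + v)*(1/(2*v)) = (-4 + v)/(2*v))
k(E) = -8 + (-4 + E)/(2*E²) (k(E) = -8 + ((-4 + E)/(2*E))/E = -8 + (-4 + E)/(2*E²))
(5*k(-5))*(-5 - 2*1) = (5*(-8 + (½)/(-5) - 2/(-5)²))*(-5 - 2*1) = (5*(-8 + (½)*(-⅕) - 2*1/25))*(-5 - 2) = (5*(-8 - ⅒ - 2/25))*(-7) = (5*(-409/50))*(-7) = -409/10*(-7) = 2863/10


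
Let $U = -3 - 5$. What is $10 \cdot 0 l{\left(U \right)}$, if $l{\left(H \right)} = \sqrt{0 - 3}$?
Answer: $0$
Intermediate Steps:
$U = -8$
$l{\left(H \right)} = i \sqrt{3}$ ($l{\left(H \right)} = \sqrt{-3} = i \sqrt{3}$)
$10 \cdot 0 l{\left(U \right)} = 10 \cdot 0 i \sqrt{3} = 0 i \sqrt{3} = 0$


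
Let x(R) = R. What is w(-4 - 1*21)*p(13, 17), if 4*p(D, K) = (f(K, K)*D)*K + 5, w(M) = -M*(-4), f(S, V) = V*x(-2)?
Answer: 187725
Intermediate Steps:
f(S, V) = -2*V (f(S, V) = V*(-2) = -2*V)
w(M) = 4*M (w(M) = -(-4)*M = 4*M)
p(D, K) = 5/4 - D*K²/2 (p(D, K) = (((-2*K)*D)*K + 5)/4 = ((-2*D*K)*K + 5)/4 = (-2*D*K² + 5)/4 = (5 - 2*D*K²)/4 = 5/4 - D*K²/2)
w(-4 - 1*21)*p(13, 17) = (4*(-4 - 1*21))*(5/4 - ½*13*17²) = (4*(-4 - 21))*(5/4 - ½*13*289) = (4*(-25))*(5/4 - 3757/2) = -100*(-7509/4) = 187725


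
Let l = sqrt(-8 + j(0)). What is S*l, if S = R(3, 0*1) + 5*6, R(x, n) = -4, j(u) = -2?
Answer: 26*I*sqrt(10) ≈ 82.219*I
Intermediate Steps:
l = I*sqrt(10) (l = sqrt(-8 - 2) = sqrt(-10) = I*sqrt(10) ≈ 3.1623*I)
S = 26 (S = -4 + 5*6 = -4 + 30 = 26)
S*l = 26*(I*sqrt(10)) = 26*I*sqrt(10)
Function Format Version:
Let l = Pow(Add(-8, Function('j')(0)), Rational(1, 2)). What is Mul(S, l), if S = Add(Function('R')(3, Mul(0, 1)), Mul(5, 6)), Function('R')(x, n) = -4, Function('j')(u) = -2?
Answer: Mul(26, I, Pow(10, Rational(1, 2))) ≈ Mul(82.219, I)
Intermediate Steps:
l = Mul(I, Pow(10, Rational(1, 2))) (l = Pow(Add(-8, -2), Rational(1, 2)) = Pow(-10, Rational(1, 2)) = Mul(I, Pow(10, Rational(1, 2))) ≈ Mul(3.1623, I))
S = 26 (S = Add(-4, Mul(5, 6)) = Add(-4, 30) = 26)
Mul(S, l) = Mul(26, Mul(I, Pow(10, Rational(1, 2)))) = Mul(26, I, Pow(10, Rational(1, 2)))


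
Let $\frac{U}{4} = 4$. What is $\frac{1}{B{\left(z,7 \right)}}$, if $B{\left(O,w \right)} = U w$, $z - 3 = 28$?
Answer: $\frac{1}{112} \approx 0.0089286$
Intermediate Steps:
$U = 16$ ($U = 4 \cdot 4 = 16$)
$z = 31$ ($z = 3 + 28 = 31$)
$B{\left(O,w \right)} = 16 w$
$\frac{1}{B{\left(z,7 \right)}} = \frac{1}{16 \cdot 7} = \frac{1}{112}$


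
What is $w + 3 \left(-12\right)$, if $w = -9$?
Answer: $-45$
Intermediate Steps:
$w + 3 \left(-12\right) = -9 + 3 \left(-12\right) = -9 - 36 = -45$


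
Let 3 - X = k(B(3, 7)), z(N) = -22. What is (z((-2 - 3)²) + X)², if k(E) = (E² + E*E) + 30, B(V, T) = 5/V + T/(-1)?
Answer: 908209/81 ≈ 11212.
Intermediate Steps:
B(V, T) = -T + 5/V (B(V, T) = 5/V + T*(-1) = 5/V - T = -T + 5/V)
k(E) = 30 + 2*E² (k(E) = (E² + E²) + 30 = 2*E² + 30 = 30 + 2*E²)
X = -755/9 (X = 3 - (30 + 2*(-1*7 + 5/3)²) = 3 - (30 + 2*(-7 + 5*(⅓))²) = 3 - (30 + 2*(-7 + 5/3)²) = 3 - (30 + 2*(-16/3)²) = 3 - (30 + 2*(256/9)) = 3 - (30 + 512/9) = 3 - 1*782/9 = 3 - 782/9 = -755/9 ≈ -83.889)
(z((-2 - 3)²) + X)² = (-22 - 755/9)² = (-953/9)² = 908209/81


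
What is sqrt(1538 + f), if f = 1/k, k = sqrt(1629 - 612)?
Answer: sqrt(176748498 + 339*sqrt(113))/339 ≈ 39.218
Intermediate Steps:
k = 3*sqrt(113) (k = sqrt(1017) = 3*sqrt(113) ≈ 31.890)
f = sqrt(113)/339 (f = 1/(3*sqrt(113)) = sqrt(113)/339 ≈ 0.031357)
sqrt(1538 + f) = sqrt(1538 + sqrt(113)/339)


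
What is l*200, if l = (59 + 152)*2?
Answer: 84400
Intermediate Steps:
l = 422 (l = 211*2 = 422)
l*200 = 422*200 = 84400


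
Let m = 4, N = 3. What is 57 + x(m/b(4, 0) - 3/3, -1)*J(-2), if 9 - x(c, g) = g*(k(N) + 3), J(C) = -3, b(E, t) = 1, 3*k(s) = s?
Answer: 18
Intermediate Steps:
k(s) = s/3
x(c, g) = 9 - 4*g (x(c, g) = 9 - g*((⅓)*3 + 3) = 9 - g*(1 + 3) = 9 - g*4 = 9 - 4*g)
57 + x(m/b(4, 0) - 3/3, -1)*J(-2) = 57 + (9 - 4*(-1))*(-3) = 57 + (9 + 4)*(-3) = 57 + 13*(-3) = 57 - 39 = 18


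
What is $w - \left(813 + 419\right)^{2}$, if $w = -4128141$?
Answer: $-5645965$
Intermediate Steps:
$w - \left(813 + 419\right)^{2} = -4128141 - \left(813 + 419\right)^{2} = -4128141 - 1232^{2} = -4128141 - 1517824 = -5645965$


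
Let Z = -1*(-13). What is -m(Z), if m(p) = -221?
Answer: 221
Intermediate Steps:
Z = 13
-m(Z) = -1*(-221) = 221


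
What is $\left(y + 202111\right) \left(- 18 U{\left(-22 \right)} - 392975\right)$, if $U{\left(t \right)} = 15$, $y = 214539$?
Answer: $-163845529250$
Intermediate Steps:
$\left(y + 202111\right) \left(- 18 U{\left(-22 \right)} - 392975\right) = \left(214539 + 202111\right) \left(\left(-18\right) 15 - 392975\right) = 416650 \left(-270 - 392975\right) = 416650 \left(-393245\right) = -163845529250$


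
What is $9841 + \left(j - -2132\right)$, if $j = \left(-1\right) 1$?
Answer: $11972$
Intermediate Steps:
$j = -1$
$9841 + \left(j - -2132\right) = 9841 - -2131 = 9841 + \left(-1 + 2132\right) = 9841 + 2131 = 11972$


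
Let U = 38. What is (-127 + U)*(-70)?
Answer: 6230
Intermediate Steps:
(-127 + U)*(-70) = (-127 + 38)*(-70) = -89*(-70) = 6230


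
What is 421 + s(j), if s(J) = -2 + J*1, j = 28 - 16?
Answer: 431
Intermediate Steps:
j = 12
s(J) = -2 + J
421 + s(j) = 421 + (-2 + 12) = 421 + 10 = 431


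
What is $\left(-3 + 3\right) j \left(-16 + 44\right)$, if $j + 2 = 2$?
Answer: $0$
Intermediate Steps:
$j = 0$ ($j = -2 + 2 = 0$)
$\left(-3 + 3\right) j \left(-16 + 44\right) = \left(-3 + 3\right) 0 \left(-16 + 44\right) = 0 \cdot 0 \cdot 28 = 0 \cdot 28 = 0$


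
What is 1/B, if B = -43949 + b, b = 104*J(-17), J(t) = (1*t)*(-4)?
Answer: -1/36877 ≈ -2.7117e-5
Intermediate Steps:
J(t) = -4*t (J(t) = t*(-4) = -4*t)
b = 7072 (b = 104*(-4*(-17)) = 104*68 = 7072)
B = -36877 (B = -43949 + 7072 = -36877)
1/B = 1/(-36877) = -1/36877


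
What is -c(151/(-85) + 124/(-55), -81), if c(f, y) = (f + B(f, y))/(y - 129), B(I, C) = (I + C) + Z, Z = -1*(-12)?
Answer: -72053/196350 ≈ -0.36696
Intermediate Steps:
Z = 12
B(I, C) = 12 + C + I (B(I, C) = (I + C) + 12 = (C + I) + 12 = 12 + C + I)
c(f, y) = (12 + y + 2*f)/(-129 + y) (c(f, y) = (f + (12 + y + f))/(y - 129) = (f + (12 + f + y))/(-129 + y) = (12 + y + 2*f)/(-129 + y))
-c(151/(-85) + 124/(-55), -81) = -(12 - 81 + 2*(151/(-85) + 124/(-55)))/(-129 - 81) = -(12 - 81 + 2*(151*(-1/85) + 124*(-1/55)))/(-210) = -(-1)*(12 - 81 + 2*(-151/85 - 124/55))/210 = -(-1)*(12 - 81 + 2*(-3769/935))/210 = -(-1)*(12 - 81 - 7538/935)/210 = -(-1)*(-72053)/(210*935) = -1*72053/196350 = -72053/196350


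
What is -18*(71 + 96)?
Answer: -3006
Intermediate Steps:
-18*(71 + 96) = -18*167 = -3006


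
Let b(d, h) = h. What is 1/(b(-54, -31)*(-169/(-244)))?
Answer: -244/5239 ≈ -0.046574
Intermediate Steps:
1/(b(-54, -31)*(-169/(-244))) = 1/(-(-5239)/(-244)) = 1/(-(-5239)*(-1)/244) = 1/(-31*169/244) = 1/(-5239/244) = -244/5239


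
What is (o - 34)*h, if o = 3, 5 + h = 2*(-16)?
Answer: 1147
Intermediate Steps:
h = -37 (h = -5 + 2*(-16) = -5 - 32 = -37)
(o - 34)*h = (3 - 34)*(-37) = -31*(-37) = 1147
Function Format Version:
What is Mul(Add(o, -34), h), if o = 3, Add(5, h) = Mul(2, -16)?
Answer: 1147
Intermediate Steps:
h = -37 (h = Add(-5, Mul(2, -16)) = Add(-5, -32) = -37)
Mul(Add(o, -34), h) = Mul(Add(3, -34), -37) = Mul(-31, -37) = 1147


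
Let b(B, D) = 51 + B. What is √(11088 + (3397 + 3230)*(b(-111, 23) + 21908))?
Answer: 2*√36199446 ≈ 12033.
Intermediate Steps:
√(11088 + (3397 + 3230)*(b(-111, 23) + 21908)) = √(11088 + (3397 + 3230)*((51 - 111) + 21908)) = √(11088 + 6627*(-60 + 21908)) = √(11088 + 6627*21848) = √(11088 + 144786696) = √144797784 = 2*√36199446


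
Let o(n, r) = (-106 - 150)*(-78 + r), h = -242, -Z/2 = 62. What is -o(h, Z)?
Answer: -51712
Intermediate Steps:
Z = -124 (Z = -2*62 = -124)
o(n, r) = 19968 - 256*r (o(n, r) = -256*(-78 + r) = 19968 - 256*r)
-o(h, Z) = -(19968 - 256*(-124)) = -(19968 + 31744) = -1*51712 = -51712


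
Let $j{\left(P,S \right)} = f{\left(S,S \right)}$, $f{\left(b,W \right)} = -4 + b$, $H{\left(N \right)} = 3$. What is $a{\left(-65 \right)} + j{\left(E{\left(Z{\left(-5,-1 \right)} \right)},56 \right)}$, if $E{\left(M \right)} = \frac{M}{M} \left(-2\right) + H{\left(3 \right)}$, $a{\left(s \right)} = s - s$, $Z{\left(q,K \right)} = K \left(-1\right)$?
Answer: $52$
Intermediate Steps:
$Z{\left(q,K \right)} = - K$
$a{\left(s \right)} = 0$
$E{\left(M \right)} = 1$ ($E{\left(M \right)} = \frac{M}{M} \left(-2\right) + 3 = 1 \left(-2\right) + 3 = -2 + 3 = 1$)
$j{\left(P,S \right)} = -4 + S$
$a{\left(-65 \right)} + j{\left(E{\left(Z{\left(-5,-1 \right)} \right)},56 \right)} = 0 + \left(-4 + 56\right) = 0 + 52 = 52$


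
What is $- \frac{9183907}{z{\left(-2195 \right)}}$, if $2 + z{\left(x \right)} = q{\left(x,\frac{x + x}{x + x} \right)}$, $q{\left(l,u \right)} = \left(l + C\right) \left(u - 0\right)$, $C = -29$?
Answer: $\frac{9183907}{2226} \approx 4125.7$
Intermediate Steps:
$q{\left(l,u \right)} = u \left(-29 + l\right)$ ($q{\left(l,u \right)} = \left(l - 29\right) \left(u - 0\right) = \left(-29 + l\right) \left(u + 0\right) = \left(-29 + l\right) u = u \left(-29 + l\right)$)
$z{\left(x \right)} = -31 + x$ ($z{\left(x \right)} = -2 + \frac{x + x}{x + x} \left(-29 + x\right) = -2 + \frac{2 x}{2 x} \left(-29 + x\right) = -2 + 2 x \frac{1}{2 x} \left(-29 + x\right) = -2 + 1 \left(-29 + x\right) = -2 + \left(-29 + x\right) = -31 + x$)
$- \frac{9183907}{z{\left(-2195 \right)}} = - \frac{9183907}{-31 - 2195} = - \frac{9183907}{-2226} = \left(-9183907\right) \left(- \frac{1}{2226}\right) = \frac{9183907}{2226}$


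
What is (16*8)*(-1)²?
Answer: 128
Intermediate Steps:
(16*8)*(-1)² = 128*1 = 128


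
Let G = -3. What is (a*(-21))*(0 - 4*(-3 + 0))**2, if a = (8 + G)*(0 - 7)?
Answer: 105840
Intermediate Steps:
a = -35 (a = (8 - 3)*(0 - 7) = 5*(-7) = -35)
(a*(-21))*(0 - 4*(-3 + 0))**2 = (-35*(-21))*(0 - 4*(-3 + 0))**2 = 735*(0 - 4*(-3))**2 = 735*(0 + 12)**2 = 735*12**2 = 735*144 = 105840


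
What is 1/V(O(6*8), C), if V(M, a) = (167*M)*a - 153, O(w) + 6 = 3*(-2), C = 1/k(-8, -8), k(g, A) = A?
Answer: 2/195 ≈ 0.010256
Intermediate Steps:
C = -⅛ (C = 1/(-8) = -⅛ ≈ -0.12500)
O(w) = -12 (O(w) = -6 + 3*(-2) = -6 - 6 = -12)
V(M, a) = -153 + 167*M*a (V(M, a) = 167*M*a - 153 = -153 + 167*M*a)
1/V(O(6*8), C) = 1/(-153 + 167*(-12)*(-⅛)) = 1/(-153 + 501/2) = 1/(195/2) = 2/195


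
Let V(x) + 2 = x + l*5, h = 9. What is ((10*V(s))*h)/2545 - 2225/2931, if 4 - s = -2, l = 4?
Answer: 133667/1491879 ≈ 0.089596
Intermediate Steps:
s = 6 (s = 4 - 1*(-2) = 4 + 2 = 6)
V(x) = 18 + x (V(x) = -2 + (x + 4*5) = -2 + (x + 20) = -2 + (20 + x) = 18 + x)
((10*V(s))*h)/2545 - 2225/2931 = ((10*(18 + 6))*9)/2545 - 2225/2931 = ((10*24)*9)*(1/2545) - 2225*1/2931 = (240*9)*(1/2545) - 2225/2931 = 2160*(1/2545) - 2225/2931 = 432/509 - 2225/2931 = 133667/1491879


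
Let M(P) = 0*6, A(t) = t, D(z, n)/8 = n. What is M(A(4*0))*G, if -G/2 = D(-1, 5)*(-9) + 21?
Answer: 0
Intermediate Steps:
D(z, n) = 8*n
M(P) = 0
G = 678 (G = -2*((8*5)*(-9) + 21) = -2*(40*(-9) + 21) = -2*(-360 + 21) = -2*(-339) = 678)
M(A(4*0))*G = 0*678 = 0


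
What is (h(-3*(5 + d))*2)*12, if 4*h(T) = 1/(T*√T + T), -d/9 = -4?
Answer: -1/2542 + I*√123/2542 ≈ -0.00039339 + 0.0043629*I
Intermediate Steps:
d = 36 (d = -9*(-4) = 36)
h(T) = 1/(4*(T + T^(3/2))) (h(T) = 1/(4*(T*√T + T)) = 1/(4*(T^(3/2) + T)) = 1/(4*(T + T^(3/2))))
(h(-3*(5 + d))*2)*12 = ((1/(4*(-3*(5 + 36) + (-3*(5 + 36))^(3/2))))*2)*12 = ((1/(4*(-3*41 + (-3*41)^(3/2))))*2)*12 = ((1/(4*(-123 + (-123)^(3/2))))*2)*12 = ((1/(4*(-123 - 123*I*√123)))*2)*12 = (1/(2*(-123 - 123*I*√123)))*12 = 6/(-123 - 123*I*√123)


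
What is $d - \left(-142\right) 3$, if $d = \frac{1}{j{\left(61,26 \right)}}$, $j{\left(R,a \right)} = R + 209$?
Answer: $\frac{115021}{270} \approx 426.0$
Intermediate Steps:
$j{\left(R,a \right)} = 209 + R$
$d = \frac{1}{270}$ ($d = \frac{1}{209 + 61} = \frac{1}{270} \approx 0.0037037$)
$d - \left(-142\right) 3 = \frac{1}{270} - \left(-142\right) 3 = \frac{1}{270} - -426 = \frac{1}{270} + 426 = \frac{115021}{270}$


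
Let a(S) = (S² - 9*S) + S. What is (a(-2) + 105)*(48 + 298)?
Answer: 43250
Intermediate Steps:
a(S) = S² - 8*S
(a(-2) + 105)*(48 + 298) = (-2*(-8 - 2) + 105)*(48 + 298) = (-2*(-10) + 105)*346 = (20 + 105)*346 = 125*346 = 43250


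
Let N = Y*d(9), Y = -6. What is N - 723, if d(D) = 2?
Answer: -735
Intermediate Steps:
N = -12 (N = -6*2 = -12)
N - 723 = -12 - 723 = -735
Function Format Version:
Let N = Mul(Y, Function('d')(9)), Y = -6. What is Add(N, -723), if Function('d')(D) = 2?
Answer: -735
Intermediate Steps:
N = -12 (N = Mul(-6, 2) = -12)
Add(N, -723) = Add(-12, -723) = -735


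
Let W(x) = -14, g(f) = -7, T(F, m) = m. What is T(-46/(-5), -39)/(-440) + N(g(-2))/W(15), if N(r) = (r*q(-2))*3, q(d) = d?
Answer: -1281/440 ≈ -2.9114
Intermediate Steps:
N(r) = -6*r (N(r) = (r*(-2))*3 = -2*r*3 = -6*r)
T(-46/(-5), -39)/(-440) + N(g(-2))/W(15) = -39/(-440) - 6*(-7)/(-14) = -39*(-1/440) + 42*(-1/14) = 39/440 - 3 = -1281/440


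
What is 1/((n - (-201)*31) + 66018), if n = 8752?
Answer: 1/81001 ≈ 1.2346e-5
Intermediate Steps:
1/((n - (-201)*31) + 66018) = 1/((8752 - (-201)*31) + 66018) = 1/((8752 - 1*(-6231)) + 66018) = 1/((8752 + 6231) + 66018) = 1/(14983 + 66018) = 1/81001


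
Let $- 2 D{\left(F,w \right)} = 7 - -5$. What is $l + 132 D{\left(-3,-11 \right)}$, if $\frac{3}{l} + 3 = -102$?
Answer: $- \frac{27721}{35} \approx -792.03$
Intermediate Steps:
$l = - \frac{1}{35}$ ($l = \frac{3}{-3 - 102} = \frac{3}{-105} = 3 \left(- \frac{1}{105}\right) = - \frac{1}{35} \approx -0.028571$)
$D{\left(F,w \right)} = -6$ ($D{\left(F,w \right)} = - \frac{7 - -5}{2} = - \frac{7 + 5}{2} = \left(- \frac{1}{2}\right) 12 = -6$)
$l + 132 D{\left(-3,-11 \right)} = - \frac{1}{35} + 132 \left(-6\right) = - \frac{1}{35} - 792 = - \frac{27721}{35}$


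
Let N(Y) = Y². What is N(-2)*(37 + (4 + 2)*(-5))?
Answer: 28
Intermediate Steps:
N(-2)*(37 + (4 + 2)*(-5)) = (-2)²*(37 + (4 + 2)*(-5)) = 4*(37 + 6*(-5)) = 4*(37 - 30) = 4*7 = 28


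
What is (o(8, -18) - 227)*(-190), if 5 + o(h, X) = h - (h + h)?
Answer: 45600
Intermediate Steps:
o(h, X) = -5 - h (o(h, X) = -5 + (h - (h + h)) = -5 + (h - 2*h) = -5 - h)
(o(8, -18) - 227)*(-190) = ((-5 - 1*8) - 227)*(-190) = ((-5 - 8) - 227)*(-190) = (-13 - 227)*(-190) = -240*(-190) = 45600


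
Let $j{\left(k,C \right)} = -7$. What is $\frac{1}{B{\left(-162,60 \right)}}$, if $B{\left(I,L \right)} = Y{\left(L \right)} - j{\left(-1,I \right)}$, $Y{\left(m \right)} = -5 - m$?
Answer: $- \frac{1}{58} \approx -0.017241$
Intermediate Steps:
$B{\left(I,L \right)} = 2 - L$ ($B{\left(I,L \right)} = \left(-5 - L\right) - -7 = \left(-5 - L\right) + 7 = 2 - L$)
$\frac{1}{B{\left(-162,60 \right)}} = \frac{1}{2 - 60} = \frac{1}{-58} = - \frac{1}{58}$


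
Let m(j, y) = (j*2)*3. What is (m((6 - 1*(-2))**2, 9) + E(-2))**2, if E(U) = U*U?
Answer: 150544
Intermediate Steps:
E(U) = U**2
m(j, y) = 6*j (m(j, y) = (2*j)*3 = 6*j)
(m((6 - 1*(-2))**2, 9) + E(-2))**2 = (6*(6 - 1*(-2))**2 + (-2)**2)**2 = (6*(6 + 2)**2 + 4)**2 = (6*8**2 + 4)**2 = (6*64 + 4)**2 = (384 + 4)**2 = 388**2 = 150544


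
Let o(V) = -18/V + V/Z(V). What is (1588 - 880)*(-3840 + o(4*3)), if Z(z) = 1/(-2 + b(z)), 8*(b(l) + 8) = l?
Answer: -2791998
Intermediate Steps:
b(l) = -8 + l/8
Z(z) = 1/(-10 + z/8) (Z(z) = 1/(-2 + (-8 + z/8)) = 1/(-10 + z/8))
o(V) = -18/V + V*(-10 + V/8) (o(V) = -18/V + V/((8/(-80 + V))) = -18/V + V*(-10 + V/8))
(1588 - 880)*(-3840 + o(4*3)) = (1588 - 880)*(-3840 + (-144 + (4*3)²*(-80 + 4*3))/(8*((4*3)))) = 708*(-3840 + (⅛)*(-144 + 12²*(-80 + 12))/12) = 708*(-3840 + (⅛)*(1/12)*(-144 + 144*(-68))) = 708*(-3840 + (⅛)*(1/12)*(-144 - 9792)) = 708*(-3840 + (⅛)*(1/12)*(-9936)) = 708*(-3840 - 207/2) = 708*(-7887/2) = -2791998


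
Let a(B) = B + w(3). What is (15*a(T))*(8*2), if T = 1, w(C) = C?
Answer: 960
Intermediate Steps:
a(B) = 3 + B (a(B) = B + 3 = 3 + B)
(15*a(T))*(8*2) = (15*(3 + 1))*(8*2) = (15*4)*16 = 60*16 = 960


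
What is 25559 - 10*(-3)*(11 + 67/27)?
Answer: 233671/9 ≈ 25963.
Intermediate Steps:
25559 - 10*(-3)*(11 + 67/27) = 25559 - (-30)*(11 + 67*(1/27)) = 25559 - (-30)*(11 + 67/27) = 25559 - (-30)*364/27 = 25559 - 1*(-3640/9) = 25559 + 3640/9 = 233671/9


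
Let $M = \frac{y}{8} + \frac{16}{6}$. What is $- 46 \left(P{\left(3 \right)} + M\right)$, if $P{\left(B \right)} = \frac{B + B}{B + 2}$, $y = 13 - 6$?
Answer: $- \frac{13087}{60} \approx -218.12$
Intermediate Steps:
$y = 7$
$M = \frac{85}{24}$ ($M = \frac{7}{8} + \frac{16}{6} = 7 \cdot \frac{1}{8} + 16 \cdot \frac{1}{6} = \frac{7}{8} + \frac{8}{3} = \frac{85}{24} \approx 3.5417$)
$P{\left(B \right)} = \frac{2 B}{2 + B}$
$- 46 \left(P{\left(3 \right)} + M\right) = - 46 \left(2 \cdot 3 \frac{1}{2 + 3} + \frac{85}{24}\right) = - 46 \left(2 \cdot 3 \cdot \frac{1}{5} + \frac{85}{24}\right) = - 46 \left(\frac{6}{5} + \frac{85}{24}\right) = \left(-46\right) \frac{569}{120} = - \frac{13087}{60}$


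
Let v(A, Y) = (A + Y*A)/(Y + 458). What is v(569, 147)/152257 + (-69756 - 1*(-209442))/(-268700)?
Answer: -1284461587331/2475143081950 ≈ -0.51894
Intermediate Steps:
v(A, Y) = (A + A*Y)/(458 + Y)
v(569, 147)/152257 + (-69756 - 1*(-209442))/(-268700) = (569*(1 + 147)/(458 + 147))/152257 + (-69756 - 1*(-209442))/(-268700) = (569*148/605)*(1/152257) + (-69756 + 209442)*(-1/268700) = (569*(1/605)*148)*(1/152257) + 139686*(-1/268700) = (84212/605)*(1/152257) - 69843/134350 = 84212/92115485 - 69843/134350 = -1284461587331/2475143081950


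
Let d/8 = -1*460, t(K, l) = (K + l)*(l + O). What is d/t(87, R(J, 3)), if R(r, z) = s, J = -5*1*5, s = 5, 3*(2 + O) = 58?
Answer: -120/67 ≈ -1.7910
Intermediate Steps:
O = 52/3 (O = -2 + (1/3)*58 = -2 + 58/3 = 52/3 ≈ 17.333)
J = -25 (J = -5*5 = -25)
R(r, z) = 5
t(K, l) = (52/3 + l)*(K + l) (t(K, l) = (K + l)*(l + 52/3) = (K + l)*(52/3 + l) = (52/3 + l)*(K + l))
d = -3680 (d = 8*(-1*460) = 8*(-460) = -3680)
d/t(87, R(J, 3)) = -3680/(5**2 + (52/3)*87 + (52/3)*5 + 87*5) = -3680/(25 + 1508 + 260/3 + 435) = -3680/6164/3 = -3680*3/6164 = -120/67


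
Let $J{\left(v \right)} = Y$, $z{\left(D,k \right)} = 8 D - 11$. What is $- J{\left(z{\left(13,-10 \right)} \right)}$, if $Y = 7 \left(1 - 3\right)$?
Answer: $14$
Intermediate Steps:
$Y = -14$ ($Y = 7 \left(-2\right) = -14$)
$z{\left(D,k \right)} = -11 + 8 D$
$J{\left(v \right)} = -14$
$- J{\left(z{\left(13,-10 \right)} \right)} = \left(-1\right) \left(-14\right) = 14$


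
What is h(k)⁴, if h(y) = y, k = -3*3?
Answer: 6561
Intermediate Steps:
k = -9
h(k)⁴ = (-9)⁴ = 6561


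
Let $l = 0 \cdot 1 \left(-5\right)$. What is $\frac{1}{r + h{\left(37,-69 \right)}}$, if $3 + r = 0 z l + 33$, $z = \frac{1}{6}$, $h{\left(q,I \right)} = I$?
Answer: $- \frac{1}{39} \approx -0.025641$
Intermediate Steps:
$z = \frac{1}{6} \approx 0.16667$
$l = 0$ ($l = 0 \left(-5\right) = 0$)
$r = 30$ ($r = -3 + \left(0 \cdot \frac{1}{6} \cdot 0 + 33\right) = -3 + \left(0 \cdot 0 + 33\right) = -3 + \left(0 + 33\right) = -3 + 33 = 30$)
$\frac{1}{r + h{\left(37,-69 \right)}} = \frac{1}{30 - 69} = \frac{1}{-39} = - \frac{1}{39}$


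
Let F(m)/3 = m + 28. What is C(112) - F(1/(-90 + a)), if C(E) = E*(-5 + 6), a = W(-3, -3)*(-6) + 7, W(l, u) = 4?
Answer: 2999/107 ≈ 28.028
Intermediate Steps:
a = -17 (a = 4*(-6) + 7 = -24 + 7 = -17)
C(E) = E (C(E) = E*1 = E)
F(m) = 84 + 3*m (F(m) = 3*(m + 28) = 3*(28 + m) = 84 + 3*m)
C(112) - F(1/(-90 + a)) = 112 - (84 + 3/(-90 - 17)) = 112 - (84 + 3/(-107)) = 112 - (84 + 3*(-1/107)) = 112 - (84 - 3/107) = 112 - 1*8985/107 = 112 - 8985/107 = 2999/107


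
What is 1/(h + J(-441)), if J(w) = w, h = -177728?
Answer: -1/178169 ≈ -5.6126e-6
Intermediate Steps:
1/(h + J(-441)) = 1/(-177728 - 441) = 1/(-178169) = -1/178169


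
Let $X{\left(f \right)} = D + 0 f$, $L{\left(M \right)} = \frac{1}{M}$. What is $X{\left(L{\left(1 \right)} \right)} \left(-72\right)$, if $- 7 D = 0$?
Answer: $0$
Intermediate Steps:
$D = 0$ ($D = \left(- \frac{1}{7}\right) 0 = 0$)
$X{\left(f \right)} = 0$ ($X{\left(f \right)} = 0 + 0 f = 0 + 0 = 0$)
$X{\left(L{\left(1 \right)} \right)} \left(-72\right) = 0 \left(-72\right) = 0$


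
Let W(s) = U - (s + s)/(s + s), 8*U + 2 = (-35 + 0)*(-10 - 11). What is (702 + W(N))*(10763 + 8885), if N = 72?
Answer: 15573496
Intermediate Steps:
U = 733/8 (U = -1/4 + ((-35 + 0)*(-10 - 11))/8 = -1/4 + (-35*(-21))/8 = -1/4 + (1/8)*735 = -1/4 + 735/8 = 733/8 ≈ 91.625)
W(s) = 725/8 (W(s) = 733/8 - (s + s)/(s + s) = 733/8 - 2*s/(2*s) = 733/8 - 2*s*1/(2*s) = 733/8 - 1*1 = 733/8 - 1 = 725/8)
(702 + W(N))*(10763 + 8885) = (702 + 725/8)*(10763 + 8885) = (6341/8)*19648 = 15573496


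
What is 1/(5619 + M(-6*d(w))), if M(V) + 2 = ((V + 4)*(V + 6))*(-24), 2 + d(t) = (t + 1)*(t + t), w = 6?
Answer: -1/5686415 ≈ -1.7586e-7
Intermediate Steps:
d(t) = -2 + 2*t*(1 + t) (d(t) = -2 + (t + 1)*(t + t) = -2 + (1 + t)*(2*t) = -2 + 2*t*(1 + t))
M(V) = -2 - 24*(4 + V)*(6 + V) (M(V) = -2 + ((V + 4)*(V + 6))*(-24) = -2 + ((4 + V)*(6 + V))*(-24) = -2 - 24*(4 + V)*(6 + V))
1/(5619 + M(-6*d(w))) = 1/(5619 + (-578 - (-1440)*(-2 + 2*6 + 2*6²) - 24*36*(-2 + 2*6 + 2*6²)²)) = 1/(5619 + (-578 - (-1440)*(-2 + 12 + 2*36) - 24*36*(-2 + 12 + 2*36)²)) = 1/(5619 + (-578 - (-1440)*(-2 + 12 + 72) - 24*36*(-2 + 12 + 72)²)) = 1/(5619 + (-578 - (-1440)*82 - 24*(-6*82)²)) = 1/(5619 + (-578 - 240*(-492) - 24*(-492)²)) = 1/(5619 + (-578 + 118080 - 24*242064)) = 1/(5619 + (-578 + 118080 - 5809536)) = 1/(5619 - 5692034) = 1/(-5686415) = -1/5686415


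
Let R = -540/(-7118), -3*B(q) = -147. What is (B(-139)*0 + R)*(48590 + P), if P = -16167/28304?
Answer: 185662151055/50366968 ≈ 3686.2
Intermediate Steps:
B(q) = 49 (B(q) = -1/3*(-147) = 49)
P = -16167/28304 (P = -16167*1/28304 = -16167/28304 ≈ -0.57119)
R = 270/3559 (R = -540*(-1/7118) = 270/3559 ≈ 0.075864)
(B(-139)*0 + R)*(48590 + P) = (49*0 + 270/3559)*(48590 - 16167/28304) = (0 + 270/3559)*(1375275193/28304) = (270/3559)*(1375275193/28304) = 185662151055/50366968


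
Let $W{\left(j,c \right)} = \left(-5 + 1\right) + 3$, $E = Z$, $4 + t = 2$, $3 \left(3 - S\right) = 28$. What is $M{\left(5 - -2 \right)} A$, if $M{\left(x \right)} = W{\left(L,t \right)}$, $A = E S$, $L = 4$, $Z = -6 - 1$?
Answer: $- \frac{133}{3} \approx -44.333$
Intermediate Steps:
$Z = -7$
$S = - \frac{19}{3}$ ($S = 3 - \frac{28}{3} = - \frac{19}{3} \approx -6.3333$)
$t = -2$ ($t = -4 + 2 = -2$)
$E = -7$
$W{\left(j,c \right)} = -1$ ($W{\left(j,c \right)} = -4 + 3 = -1$)
$A = \frac{133}{3}$ ($A = \left(-7\right) \left(- \frac{19}{3}\right) = \frac{133}{3} \approx 44.333$)
$M{\left(x \right)} = -1$
$M{\left(5 - -2 \right)} A = \left(-1\right) \frac{133}{3} = - \frac{133}{3}$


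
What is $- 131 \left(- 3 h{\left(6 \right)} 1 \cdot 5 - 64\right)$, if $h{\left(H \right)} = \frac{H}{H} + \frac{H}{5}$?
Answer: $12707$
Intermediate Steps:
$h{\left(H \right)} = 1 + \frac{H}{5}$ ($h{\left(H \right)} = 1 + H \frac{1}{5} = 1 + \frac{H}{5}$)
$- 131 \left(- 3 h{\left(6 \right)} 1 \cdot 5 - 64\right) = - 131 \left(- 3 \left(1 + \frac{1}{5} \cdot 6\right) 1 \cdot 5 - 64\right) = - 131 \left(- 3 \left(1 + \frac{6}{5}\right) 1 \cdot 5 - 64\right) = - 131 \left(- 3 \cdot \frac{11}{5} \cdot 1 \cdot 5 - 64\right) = - 131 \left(- 3 \cdot \frac{11}{5} \cdot 5 - 64\right) = - 131 \left(\left(-3\right) 11 - 64\right) = - 131 \left(-33 - 64\right) = \left(-131\right) \left(-97\right) = 12707$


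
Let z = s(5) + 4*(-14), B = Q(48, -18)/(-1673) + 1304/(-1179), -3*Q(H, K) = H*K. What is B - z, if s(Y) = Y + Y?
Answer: 88212338/1972467 ≈ 44.722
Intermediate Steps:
s(Y) = 2*Y
Q(H, K) = -H*K/3
B = -2521144/1972467 (B = -⅓*48*(-18)/(-1673) + 1304/(-1179) = 288*(-1/1673) + 1304*(-1/1179) = -288/1673 - 1304/1179 = -2521144/1972467 ≈ -1.2782)
z = -46 (z = 2*5 + 4*(-14) = 10 - 56 = -46)
B - z = -2521144/1972467 - 1*(-46) = -2521144/1972467 + 46 = 88212338/1972467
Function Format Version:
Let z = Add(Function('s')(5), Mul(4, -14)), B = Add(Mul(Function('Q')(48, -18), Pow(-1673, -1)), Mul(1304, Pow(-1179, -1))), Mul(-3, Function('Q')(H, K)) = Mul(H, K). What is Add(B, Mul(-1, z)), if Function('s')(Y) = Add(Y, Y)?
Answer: Rational(88212338, 1972467) ≈ 44.722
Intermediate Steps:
Function('s')(Y) = Mul(2, Y)
Function('Q')(H, K) = Mul(Rational(-1, 3), H, K) (Function('Q')(H, K) = Mul(Rational(-1, 3), Mul(H, K)) = Mul(Rational(-1, 3), H, K))
B = Rational(-2521144, 1972467) (B = Add(Mul(Mul(Rational(-1, 3), 48, -18), Pow(-1673, -1)), Mul(1304, Pow(-1179, -1))) = Add(Mul(288, Rational(-1, 1673)), Mul(1304, Rational(-1, 1179))) = Add(Rational(-288, 1673), Rational(-1304, 1179)) = Rational(-2521144, 1972467) ≈ -1.2782)
z = -46 (z = Add(Mul(2, 5), Mul(4, -14)) = Add(10, -56) = -46)
Add(B, Mul(-1, z)) = Add(Rational(-2521144, 1972467), Mul(-1, -46)) = Add(Rational(-2521144, 1972467), 46) = Rational(88212338, 1972467)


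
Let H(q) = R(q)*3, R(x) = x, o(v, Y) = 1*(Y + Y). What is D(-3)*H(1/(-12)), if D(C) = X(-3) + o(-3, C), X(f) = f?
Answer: 9/4 ≈ 2.2500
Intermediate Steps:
o(v, Y) = 2*Y (o(v, Y) = 1*(2*Y) = 2*Y)
D(C) = -3 + 2*C
H(q) = 3*q (H(q) = q*3 = 3*q)
D(-3)*H(1/(-12)) = (-3 + 2*(-3))*(3/(-12)) = (-3 - 6)*(3*(-1/12)) = -9*(-¼) = 9/4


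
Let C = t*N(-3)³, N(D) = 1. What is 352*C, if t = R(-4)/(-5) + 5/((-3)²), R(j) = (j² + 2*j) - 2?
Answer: -10208/45 ≈ -226.84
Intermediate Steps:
R(j) = -2 + j² + 2*j
t = -29/45 (t = (-2 + (-4)² + 2*(-4))/(-5) + 5/((-3)²) = (-2 + 16 - 8)*(-⅕) + 5/9 = 6*(-⅕) + 5*(⅑) = -6/5 + 5/9 = -29/45 ≈ -0.64444)
C = -29/45 (C = -29/45*1³ = -29/45*1 = -29/45 ≈ -0.64444)
352*C = 352*(-29/45) = -10208/45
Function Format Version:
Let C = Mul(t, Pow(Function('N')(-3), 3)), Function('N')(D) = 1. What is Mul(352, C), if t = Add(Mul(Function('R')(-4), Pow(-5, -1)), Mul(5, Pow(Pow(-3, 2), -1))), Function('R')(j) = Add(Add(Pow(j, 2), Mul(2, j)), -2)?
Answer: Rational(-10208, 45) ≈ -226.84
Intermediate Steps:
Function('R')(j) = Add(-2, Pow(j, 2), Mul(2, j))
t = Rational(-29, 45) (t = Add(Mul(Add(-2, Pow(-4, 2), Mul(2, -4)), Pow(-5, -1)), Mul(5, Pow(Pow(-3, 2), -1))) = Add(Mul(Add(-2, 16, -8), Rational(-1, 5)), Mul(5, Pow(9, -1))) = Add(Mul(6, Rational(-1, 5)), Mul(5, Rational(1, 9))) = Add(Rational(-6, 5), Rational(5, 9)) = Rational(-29, 45) ≈ -0.64444)
C = Rational(-29, 45) (C = Mul(Rational(-29, 45), Pow(1, 3)) = Mul(Rational(-29, 45), 1) = Rational(-29, 45) ≈ -0.64444)
Mul(352, C) = Mul(352, Rational(-29, 45)) = Rational(-10208, 45)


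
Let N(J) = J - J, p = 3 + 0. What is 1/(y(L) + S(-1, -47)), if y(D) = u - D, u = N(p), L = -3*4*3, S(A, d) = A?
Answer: 1/35 ≈ 0.028571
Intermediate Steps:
p = 3
L = -36 (L = -12*3 = -36)
N(J) = 0
u = 0
y(D) = -D (y(D) = 0 - D = -D)
1/(y(L) + S(-1, -47)) = 1/(-1*(-36) - 1) = 1/(36 - 1) = 1/35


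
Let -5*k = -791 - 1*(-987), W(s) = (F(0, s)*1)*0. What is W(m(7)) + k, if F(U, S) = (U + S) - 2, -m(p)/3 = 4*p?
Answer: -196/5 ≈ -39.200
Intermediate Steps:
m(p) = -12*p
F(U, S) = -2 + S + U (F(U, S) = (S + U) - 2 = -2 + S + U)
W(s) = 0 (W(s) = ((-2 + s + 0)*1)*0 = ((-2 + s)*1)*0 = (-2 + s)*0 = 0)
k = -196/5 (k = -(-791 - 1*(-987))/5 = -(-791 + 987)/5 = -1/5*196 = -196/5 ≈ -39.200)
W(m(7)) + k = 0 - 196/5 = -196/5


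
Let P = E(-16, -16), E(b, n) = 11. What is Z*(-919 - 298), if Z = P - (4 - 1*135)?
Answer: -172814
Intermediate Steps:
P = 11
Z = 142 (Z = 11 - (4 - 1*135) = 11 - (4 - 135) = 11 - 1*(-131) = 11 + 131 = 142)
Z*(-919 - 298) = 142*(-919 - 298) = 142*(-1217) = -172814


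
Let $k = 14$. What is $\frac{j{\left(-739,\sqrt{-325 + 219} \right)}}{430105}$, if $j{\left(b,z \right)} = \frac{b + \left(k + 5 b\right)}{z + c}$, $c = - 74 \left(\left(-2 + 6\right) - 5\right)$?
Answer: $- \frac{2516}{18468047} + \frac{34 i \sqrt{106}}{18468047} \approx -0.00013624 + 1.8954 \cdot 10^{-5} i$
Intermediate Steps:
$c = 74$ ($c = - 74 \left(4 - 5\right) = \left(-74\right) \left(-1\right) = 74$)
$j{\left(b,z \right)} = \frac{14 + 6 b}{74 + z}$ ($j{\left(b,z \right)} = \frac{b + \left(14 + 5 b\right)}{z + 74} = \frac{14 + 6 b}{74 + z}$)
$\frac{j{\left(-739,\sqrt{-325 + 219} \right)}}{430105} = \frac{2 \frac{1}{74 + \sqrt{-325 + 219}} \left(7 + 3 \left(-739\right)\right)}{430105} = \frac{2 \left(7 - 2217\right)}{74 + \sqrt{-106}} \cdot \frac{1}{430105} = 2 \frac{1}{74 + i \sqrt{106}} \left(-2210\right) \frac{1}{430105} = - \frac{4420}{74 + i \sqrt{106}} \cdot \frac{1}{430105} = - \frac{68}{6617 \left(74 + i \sqrt{106}\right)}$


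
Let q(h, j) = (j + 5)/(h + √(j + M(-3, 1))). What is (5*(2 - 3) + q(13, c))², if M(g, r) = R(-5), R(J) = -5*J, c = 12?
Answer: 101707/8712 + 7463*√37/8712 ≈ 16.885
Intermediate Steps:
M(g, r) = 25 (M(g, r) = -5*(-5) = 25)
q(h, j) = (5 + j)/(h + √(25 + j)) (q(h, j) = (j + 5)/(h + √(j + 25)) = (5 + j)/(h + √(25 + j)))
(5*(2 - 3) + q(13, c))² = (5*(2 - 3) + (5 + 12)/(13 + √(25 + 12)))² = (5*(-1) + 17/(13 + √37))² = (-5 + 17/(13 + √37))²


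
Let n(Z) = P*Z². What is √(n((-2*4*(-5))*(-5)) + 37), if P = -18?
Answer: I*√719963 ≈ 848.51*I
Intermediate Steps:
n(Z) = -18*Z²
√(n((-2*4*(-5))*(-5)) + 37) = √(-18*((-2*4*(-5))*(-5))² + 37) = √(-18*(-8*(-5)*(-5))² + 37) = √(-18*(40*(-5))² + 37) = √(-18*(-200)² + 37) = √(-18*40000 + 37) = √(-720000 + 37) = √(-719963) = I*√719963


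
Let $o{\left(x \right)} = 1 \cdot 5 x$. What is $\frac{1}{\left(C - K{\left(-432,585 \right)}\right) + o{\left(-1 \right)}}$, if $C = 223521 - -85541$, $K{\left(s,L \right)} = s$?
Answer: $\frac{1}{309489} \approx 3.2311 \cdot 10^{-6}$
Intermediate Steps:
$o{\left(x \right)} = 5 x$
$C = 309062$ ($C = 223521 + 85541 = 309062$)
$\frac{1}{\left(C - K{\left(-432,585 \right)}\right) + o{\left(-1 \right)}} = \frac{1}{\left(309062 - -432\right) + 5 \left(-1\right)} = \frac{1}{\left(309062 + 432\right) - 5} = \frac{1}{309494 - 5} = \frac{1}{309489}$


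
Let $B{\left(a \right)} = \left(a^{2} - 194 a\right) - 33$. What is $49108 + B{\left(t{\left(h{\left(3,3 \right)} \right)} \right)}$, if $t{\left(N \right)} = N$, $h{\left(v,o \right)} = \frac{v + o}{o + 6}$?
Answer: $\frac{440515}{9} \approx 48946.0$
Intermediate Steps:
$h{\left(v,o \right)} = \frac{o + v}{6 + o}$
$B{\left(a \right)} = -33 + a^{2} - 194 a$
$49108 + B{\left(t{\left(h{\left(3,3 \right)} \right)} \right)} = 49108 - \left(33 - \frac{\left(3 + 3\right)^{2}}{\left(6 + 3\right)^{2}} + \frac{194 \left(3 + 3\right)}{6 + 3}\right) = 49108 - \left(33 - \frac{4}{9} + 194 \cdot \frac{1}{9} \cdot 6\right) = 49108 - \left(\frac{487}{3} - \frac{4}{9}\right) = 49108 - \frac{1457}{9} = \frac{440515}{9}$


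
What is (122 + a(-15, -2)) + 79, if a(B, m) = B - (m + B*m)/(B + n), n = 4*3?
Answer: 586/3 ≈ 195.33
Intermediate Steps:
n = 12
a(B, m) = B - (m + B*m)/(12 + B) (a(B, m) = B - (m + B*m)/(B + 12) = B - (m + B*m)/(12 + B))
(122 + a(-15, -2)) + 79 = (122 + ((-15)² - 1*(-2) + 12*(-15) - 1*(-15)*(-2))/(12 - 15)) + 79 = (122 + (225 + 2 - 180 - 30)/(-3)) + 79 = (122 - ⅓*17) + 79 = (122 - 17/3) + 79 = 349/3 + 79 = 586/3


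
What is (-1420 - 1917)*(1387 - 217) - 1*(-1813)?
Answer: -3902477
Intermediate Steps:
(-1420 - 1917)*(1387 - 217) - 1*(-1813) = -3337*1170 + 1813 = -3904290 + 1813 = -3902477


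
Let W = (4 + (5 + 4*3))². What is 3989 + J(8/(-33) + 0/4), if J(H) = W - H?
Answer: 146198/33 ≈ 4430.2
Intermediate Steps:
W = 441 (W = (4 + (5 + 12))² = (4 + 17)² = 21² = 441)
J(H) = 441 - H
3989 + J(8/(-33) + 0/4) = 3989 + (441 - (8/(-33) + 0/4)) = 3989 + (441 - (8*(-1/33) + 0*(¼))) = 3989 + (441 - (-8/33 + 0)) = 3989 + (441 - 1*(-8/33)) = 3989 + (441 + 8/33) = 3989 + 14561/33 = 146198/33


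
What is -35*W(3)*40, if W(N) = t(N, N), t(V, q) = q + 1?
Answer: -5600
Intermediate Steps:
t(V, q) = 1 + q
W(N) = 1 + N
-35*W(3)*40 = -35*(1 + 3)*40 = -35*4*40 = -140*40 = -5600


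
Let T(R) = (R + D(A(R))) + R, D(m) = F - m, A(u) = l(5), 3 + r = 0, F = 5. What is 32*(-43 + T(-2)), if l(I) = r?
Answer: -1248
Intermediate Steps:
r = -3 (r = -3 + 0 = -3)
l(I) = -3
A(u) = -3
D(m) = 5 - m
T(R) = 8 + 2*R (T(R) = (R + (5 - 1*(-3))) + R = (R + (5 + 3)) + R = (R + 8) + R = (8 + R) + R = 8 + 2*R)
32*(-43 + T(-2)) = 32*(-43 + (8 + 2*(-2))) = 32*(-43 + (8 - 4)) = 32*(-43 + 4) = 32*(-39) = -1248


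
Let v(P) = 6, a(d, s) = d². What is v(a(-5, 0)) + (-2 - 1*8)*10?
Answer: -94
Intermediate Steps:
v(a(-5, 0)) + (-2 - 1*8)*10 = 6 + (-2 - 1*8)*10 = 6 + (-2 - 8)*10 = 6 - 10*10 = 6 - 100 = -94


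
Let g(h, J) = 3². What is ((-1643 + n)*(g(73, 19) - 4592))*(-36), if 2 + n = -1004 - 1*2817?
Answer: -901824408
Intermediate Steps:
g(h, J) = 9
n = -3823 (n = -2 + (-1004 - 1*2817) = -2 + (-1004 - 2817) = -2 - 3821 = -3823)
((-1643 + n)*(g(73, 19) - 4592))*(-36) = ((-1643 - 3823)*(9 - 4592))*(-36) = -5466*(-4583)*(-36) = 25050678*(-36) = -901824408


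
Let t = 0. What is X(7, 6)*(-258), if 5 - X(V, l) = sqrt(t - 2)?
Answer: -1290 + 258*I*sqrt(2) ≈ -1290.0 + 364.87*I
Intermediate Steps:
X(V, l) = 5 - I*sqrt(2) (X(V, l) = 5 - sqrt(0 - 2) = 5 - sqrt(-2) = 5 - I*sqrt(2))
X(7, 6)*(-258) = (5 - I*sqrt(2))*(-258) = -1290 + 258*I*sqrt(2)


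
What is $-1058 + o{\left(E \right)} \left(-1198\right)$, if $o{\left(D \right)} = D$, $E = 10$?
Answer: $-13038$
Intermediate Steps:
$-1058 + o{\left(E \right)} \left(-1198\right) = -1058 + 10 \left(-1198\right) = -1058 - 11980 = -13038$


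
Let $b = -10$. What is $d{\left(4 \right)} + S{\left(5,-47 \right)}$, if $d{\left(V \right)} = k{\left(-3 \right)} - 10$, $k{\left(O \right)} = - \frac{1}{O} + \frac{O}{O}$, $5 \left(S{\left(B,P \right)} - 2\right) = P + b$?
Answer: $- \frac{271}{15} \approx -18.067$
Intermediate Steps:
$S{\left(B,P \right)} = \frac{P}{5}$ ($S{\left(B,P \right)} = 2 + \frac{P - 10}{5} = 2 + \frac{-10 + P}{5} = 2 + \left(-2 + \frac{P}{5}\right) = \frac{P}{5}$)
$k{\left(O \right)} = 1 - \frac{1}{O}$ ($k{\left(O \right)} = - \frac{1}{O} + 1 = 1 - \frac{1}{O}$)
$d{\left(V \right)} = - \frac{26}{3}$ ($d{\left(V \right)} = \frac{-1 - 3}{-3} - 10 = \left(- \frac{1}{3}\right) \left(-4\right) - 10 = \frac{4}{3} - 10 = - \frac{26}{3}$)
$d{\left(4 \right)} + S{\left(5,-47 \right)} = - \frac{26}{3} + \frac{1}{5} \left(-47\right) = - \frac{26}{3} - \frac{47}{5} = - \frac{271}{15}$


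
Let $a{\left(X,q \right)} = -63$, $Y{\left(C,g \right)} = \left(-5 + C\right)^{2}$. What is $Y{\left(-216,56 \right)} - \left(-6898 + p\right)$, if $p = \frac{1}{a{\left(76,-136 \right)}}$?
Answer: $\frac{3511558}{63} \approx 55739.0$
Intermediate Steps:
$p = - \frac{1}{63}$ ($p = \frac{1}{-63} = - \frac{1}{63} \approx -0.015873$)
$Y{\left(-216,56 \right)} - \left(-6898 + p\right) = \left(-5 - 216\right)^{2} - \left(-6898 - \frac{1}{63}\right) = \left(-221\right)^{2} - - \frac{434575}{63} = 48841 + \frac{434575}{63} = \frac{3511558}{63}$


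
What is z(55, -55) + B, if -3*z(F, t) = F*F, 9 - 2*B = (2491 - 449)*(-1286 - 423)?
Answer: 10463311/6 ≈ 1.7439e+6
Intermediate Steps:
B = 3489787/2 (B = 9/2 - (2491 - 449)*(-1286 - 423)/2 = 9/2 - 1021*(-1709) = 9/2 - 1/2*(-3489778) = 9/2 + 1744889 = 3489787/2 ≈ 1.7449e+6)
z(F, t) = -F**2/3 (z(F, t) = -F*F/3 = -F**2/3)
z(55, -55) + B = -1/3*55**2 + 3489787/2 = -1/3*3025 + 3489787/2 = -3025/3 + 3489787/2 = 10463311/6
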